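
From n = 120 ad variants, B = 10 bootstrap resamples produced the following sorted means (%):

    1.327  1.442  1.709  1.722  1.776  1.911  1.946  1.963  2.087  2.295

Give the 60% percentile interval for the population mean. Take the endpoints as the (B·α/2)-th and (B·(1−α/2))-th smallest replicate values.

(1.442, 1.963)

α = 0.40; lower rank = 10 × 0.200 = 2; upper rank = 10 × 0.800 = 8.
The 2nd smallest replicate is 1.442; the 8th is 1.963.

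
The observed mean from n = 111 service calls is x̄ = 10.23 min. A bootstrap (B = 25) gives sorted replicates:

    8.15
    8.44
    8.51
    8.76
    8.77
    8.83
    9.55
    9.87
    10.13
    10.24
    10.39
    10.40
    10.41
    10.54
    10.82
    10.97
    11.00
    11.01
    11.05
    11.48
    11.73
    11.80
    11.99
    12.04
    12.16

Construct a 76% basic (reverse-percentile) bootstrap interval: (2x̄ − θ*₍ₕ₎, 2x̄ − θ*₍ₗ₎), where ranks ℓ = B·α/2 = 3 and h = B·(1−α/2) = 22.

(8.66, 11.95)

Percentile endpoints at ranks 3 and 22: θ*₍3₎ = 8.51, θ*₍22₎ = 11.80.
Basic interval reflects these around x̄:
  lower = 2 × 10.23 − 11.80 = 8.66
  upper = 2 × 10.23 − 8.51 = 11.95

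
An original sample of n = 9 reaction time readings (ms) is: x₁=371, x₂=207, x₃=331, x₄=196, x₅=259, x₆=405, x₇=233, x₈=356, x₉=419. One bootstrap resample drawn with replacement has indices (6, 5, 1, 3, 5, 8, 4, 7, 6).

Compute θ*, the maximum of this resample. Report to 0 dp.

Resample values: 405, 259, 371, 331, 259, 356, 196, 233, 405.
Maximum = 405

θ* = 405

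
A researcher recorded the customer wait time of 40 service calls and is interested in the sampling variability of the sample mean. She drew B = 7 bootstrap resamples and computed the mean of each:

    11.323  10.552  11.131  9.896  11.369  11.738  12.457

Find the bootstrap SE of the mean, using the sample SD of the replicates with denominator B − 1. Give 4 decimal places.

Bootstrap SE is the standard deviation of the 7 replicate means.
Mean of replicates: (11.323 + 10.552 + 11.131 + 9.896 + 11.369 + 11.738 + 12.457) / 7 = 78.46600 / 7 = 11.20943
Sum of squared deviations: (+0.11357)² + (−0.65743)² + (−0.07843)² + (−1.31343)² + (+0.15957)² + (+0.52857)² + (+1.24757)² = 4.03764
Variance = 4.03764 / 6 = 0.67294
SE* = √0.67294

SE* = 0.8203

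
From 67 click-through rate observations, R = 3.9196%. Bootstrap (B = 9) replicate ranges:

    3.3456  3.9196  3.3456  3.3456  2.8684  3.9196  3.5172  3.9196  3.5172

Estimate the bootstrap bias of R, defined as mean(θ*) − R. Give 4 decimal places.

mean(θ*) = (3.3456 + 3.9196 + 3.3456 + 3.3456 + 2.8684 + 3.9196 + 3.5172 + 3.9196 + 3.5172) / 9 = 3.52204
bias = 3.52204 − 3.9196

bias = −0.3976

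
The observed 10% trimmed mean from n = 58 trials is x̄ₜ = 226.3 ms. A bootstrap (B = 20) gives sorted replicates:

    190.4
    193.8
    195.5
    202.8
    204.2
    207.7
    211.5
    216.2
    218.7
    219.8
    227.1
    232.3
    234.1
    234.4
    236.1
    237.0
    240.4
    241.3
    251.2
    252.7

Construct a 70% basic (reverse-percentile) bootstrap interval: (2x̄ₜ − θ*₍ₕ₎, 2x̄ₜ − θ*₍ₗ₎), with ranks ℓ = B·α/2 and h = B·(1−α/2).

(212.2, 257.1)

Percentile endpoints at ranks 3 and 17: θ*₍3₎ = 195.5, θ*₍17₎ = 240.4.
Basic interval reflects these around x̄ₜ:
  lower = 2 × 226.3 − 240.4 = 212.2
  upper = 2 × 226.3 − 195.5 = 257.1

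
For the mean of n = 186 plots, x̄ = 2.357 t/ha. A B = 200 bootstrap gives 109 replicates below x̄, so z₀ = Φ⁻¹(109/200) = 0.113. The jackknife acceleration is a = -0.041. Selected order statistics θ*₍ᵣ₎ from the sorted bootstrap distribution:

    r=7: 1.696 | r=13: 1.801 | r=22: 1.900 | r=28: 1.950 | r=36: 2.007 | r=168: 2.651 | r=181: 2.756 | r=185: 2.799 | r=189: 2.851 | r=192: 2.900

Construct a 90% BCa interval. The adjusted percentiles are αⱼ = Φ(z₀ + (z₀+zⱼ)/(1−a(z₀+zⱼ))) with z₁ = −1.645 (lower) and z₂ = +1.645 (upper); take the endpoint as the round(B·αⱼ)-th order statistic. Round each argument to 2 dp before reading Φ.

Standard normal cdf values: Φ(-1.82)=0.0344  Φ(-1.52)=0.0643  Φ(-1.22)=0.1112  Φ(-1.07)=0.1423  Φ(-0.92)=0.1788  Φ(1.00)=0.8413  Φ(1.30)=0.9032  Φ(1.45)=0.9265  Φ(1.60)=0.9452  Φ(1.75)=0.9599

Lower: z₀ + z₁ = 0.113 + (-1.645) = -1.532; 1 − a(z₀+z₁) = 1 − (-0.041)(-1.532) = 0.9372; argument = 0.113 + (-1.532)/0.9372 = -1.5217 → -1.52.
α₁ = Φ(-1.52) = 0.0643; rank = round(200 × 0.0643) = 13; θ*₍13₎ = 1.801.
Upper: z₀ + z₂ = 1.758; 1 − a(z₀+z₂) = 1.0721; argument = 1.7528 → 1.75; α₂ = 0.9599; rank = 192; θ*₍192₎ = 2.900.

(1.801, 2.900)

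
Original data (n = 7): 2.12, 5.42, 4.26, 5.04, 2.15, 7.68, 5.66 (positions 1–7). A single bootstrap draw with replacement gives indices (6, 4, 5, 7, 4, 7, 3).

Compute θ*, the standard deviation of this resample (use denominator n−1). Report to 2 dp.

θ* = 1.67

Resample values: 7.68, 5.04, 2.15, 5.66, 5.04, 5.66, 4.26.
Mean = 5.0700; sum of squared deviations = 16.6926
s² = 16.6926 / 6 = 2.7821
s = √2.7821 = 1.67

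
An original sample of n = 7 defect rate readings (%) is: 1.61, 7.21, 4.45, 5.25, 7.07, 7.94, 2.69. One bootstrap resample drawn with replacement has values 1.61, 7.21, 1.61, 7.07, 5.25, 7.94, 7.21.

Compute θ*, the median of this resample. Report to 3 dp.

θ* = 7.070

Sorted: 1.61, 1.61, 5.25, 7.07, 7.21, 7.21, 7.94
Median = middle value = 7.070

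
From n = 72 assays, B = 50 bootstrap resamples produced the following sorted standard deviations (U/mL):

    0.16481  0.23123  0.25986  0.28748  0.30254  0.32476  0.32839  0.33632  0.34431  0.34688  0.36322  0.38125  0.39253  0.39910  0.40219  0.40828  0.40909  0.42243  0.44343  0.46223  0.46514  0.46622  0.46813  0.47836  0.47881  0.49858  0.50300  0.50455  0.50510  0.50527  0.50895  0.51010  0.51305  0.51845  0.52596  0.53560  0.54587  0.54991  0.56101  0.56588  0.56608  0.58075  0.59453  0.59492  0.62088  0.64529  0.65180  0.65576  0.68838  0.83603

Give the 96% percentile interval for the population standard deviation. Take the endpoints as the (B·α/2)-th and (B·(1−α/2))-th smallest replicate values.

α = 0.04; lower rank = 50 × 0.020 = 1; upper rank = 50 × 0.980 = 49.
The 1st smallest replicate is 0.16481; the 49th is 0.68838.

(0.16481, 0.68838)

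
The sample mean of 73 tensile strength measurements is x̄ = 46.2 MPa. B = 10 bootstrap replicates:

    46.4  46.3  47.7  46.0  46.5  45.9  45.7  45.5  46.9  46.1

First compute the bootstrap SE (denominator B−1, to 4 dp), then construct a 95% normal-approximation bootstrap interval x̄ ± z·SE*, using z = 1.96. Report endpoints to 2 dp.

(44.95, 47.45)

Mean of replicates = 46.3000; sum of squared deviations = 3.6600; SE* = √(3.6600/9) = 0.6377
Margin = 1.96 × 0.6377 = 1.250
Interval: 46.2 ± 1.250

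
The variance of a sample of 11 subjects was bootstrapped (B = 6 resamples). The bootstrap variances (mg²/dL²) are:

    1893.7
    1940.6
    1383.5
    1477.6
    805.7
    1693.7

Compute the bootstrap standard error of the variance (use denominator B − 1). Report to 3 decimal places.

SE* = 418.676

Bootstrap SE is the standard deviation of the 6 replicate variances.
Mean of replicates: (1893.7 + 1940.6 + 1383.5 + 1477.6 + 805.7 + 1693.7) / 6 = 9194.8000 / 6 = 1532.4667
Sum of squared deviations: (+361.2333)² + (+408.1333)² + (−148.9667)² + (−54.8667)² + (−726.7667)² + (+161.2333)² = 876449.7333
Variance = 876449.7333 / 5 = 175289.9467
SE* = √175289.9467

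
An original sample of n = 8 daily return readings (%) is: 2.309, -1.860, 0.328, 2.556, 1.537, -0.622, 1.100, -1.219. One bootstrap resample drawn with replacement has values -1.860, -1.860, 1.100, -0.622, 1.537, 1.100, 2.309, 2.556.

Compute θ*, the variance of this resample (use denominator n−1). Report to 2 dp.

Mean = 0.5325; sum of squared deviations = 21.6846
s² = 21.6846 / 7 = 3.0978

θ* = 3.10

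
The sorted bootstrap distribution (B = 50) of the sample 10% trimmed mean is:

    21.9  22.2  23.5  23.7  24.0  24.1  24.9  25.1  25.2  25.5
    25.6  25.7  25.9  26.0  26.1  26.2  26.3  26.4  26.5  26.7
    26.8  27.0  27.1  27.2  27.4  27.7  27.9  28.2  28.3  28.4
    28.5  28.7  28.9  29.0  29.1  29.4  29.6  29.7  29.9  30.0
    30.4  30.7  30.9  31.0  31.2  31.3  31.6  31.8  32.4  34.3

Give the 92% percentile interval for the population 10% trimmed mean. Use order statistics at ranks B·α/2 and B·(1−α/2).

(22.2, 31.8)

α = 0.08; lower rank = 50 × 0.040 = 2; upper rank = 50 × 0.960 = 48.
The 2nd smallest replicate is 22.2; the 48th is 31.8.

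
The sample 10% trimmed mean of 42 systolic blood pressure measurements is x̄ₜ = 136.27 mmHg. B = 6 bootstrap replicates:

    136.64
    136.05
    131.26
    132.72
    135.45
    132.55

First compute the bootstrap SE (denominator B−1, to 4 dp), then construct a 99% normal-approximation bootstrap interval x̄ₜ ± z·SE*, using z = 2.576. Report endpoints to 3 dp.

(130.574, 141.966)

Mean of replicates = 134.1117; sum of squared deviations = 24.4483; SE* = √(24.4483/5) = 2.2113
Margin = 2.576 × 2.2113 = 5.6963
Interval: 136.27 ± 5.6963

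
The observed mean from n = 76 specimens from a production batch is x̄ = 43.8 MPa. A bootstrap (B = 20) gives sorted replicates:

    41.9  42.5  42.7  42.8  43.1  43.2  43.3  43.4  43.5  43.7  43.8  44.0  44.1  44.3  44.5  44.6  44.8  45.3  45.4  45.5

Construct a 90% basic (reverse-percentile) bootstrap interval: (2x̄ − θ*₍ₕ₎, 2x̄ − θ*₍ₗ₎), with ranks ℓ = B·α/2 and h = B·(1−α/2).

(42.2, 45.7)

Percentile endpoints at ranks 1 and 19: θ*₍1₎ = 41.9, θ*₍19₎ = 45.4.
Basic interval reflects these around x̄:
  lower = 2 × 43.8 − 45.4 = 42.2
  upper = 2 × 43.8 − 41.9 = 45.7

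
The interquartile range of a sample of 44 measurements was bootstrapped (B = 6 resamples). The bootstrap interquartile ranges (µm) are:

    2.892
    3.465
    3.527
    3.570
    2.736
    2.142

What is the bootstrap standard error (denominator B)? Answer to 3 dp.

Bootstrap SE is the standard deviation of the 6 replicate interquartile ranges.
Mean of replicates: (2.892 + 3.465 + 3.527 + 3.570 + 2.736 + 2.142) / 6 = 18.3320 / 6 = 3.0553
Sum of squared deviations: (−0.1633)² + (+0.4097)² + (+0.4717)² + (+0.5147)² + (−0.3193)² + (−0.9133)² = 1.6180
Variance = 1.6180 / 6 = 0.2697
SE* = √0.2697

SE* = 0.519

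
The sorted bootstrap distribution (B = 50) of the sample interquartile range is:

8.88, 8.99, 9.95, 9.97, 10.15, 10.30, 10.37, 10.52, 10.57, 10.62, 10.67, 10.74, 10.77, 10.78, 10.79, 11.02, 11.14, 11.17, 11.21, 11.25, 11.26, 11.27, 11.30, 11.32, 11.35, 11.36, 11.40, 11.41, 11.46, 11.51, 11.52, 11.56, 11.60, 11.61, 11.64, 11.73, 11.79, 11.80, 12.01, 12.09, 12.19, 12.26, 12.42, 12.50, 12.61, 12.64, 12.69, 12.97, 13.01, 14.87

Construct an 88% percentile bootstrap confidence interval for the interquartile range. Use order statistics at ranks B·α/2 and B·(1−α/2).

α = 0.12; lower rank = 50 × 0.060 = 3; upper rank = 50 × 0.940 = 47.
The 3rd smallest replicate is 9.95; the 47th is 12.69.

(9.95, 12.69)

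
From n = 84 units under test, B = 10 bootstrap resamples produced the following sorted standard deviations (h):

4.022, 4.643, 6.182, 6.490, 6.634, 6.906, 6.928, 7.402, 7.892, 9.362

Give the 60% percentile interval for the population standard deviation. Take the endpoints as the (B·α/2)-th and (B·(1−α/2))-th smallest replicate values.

α = 0.40; lower rank = 10 × 0.200 = 2; upper rank = 10 × 0.800 = 8.
The 2nd smallest replicate is 4.643; the 8th is 7.402.

(4.643, 7.402)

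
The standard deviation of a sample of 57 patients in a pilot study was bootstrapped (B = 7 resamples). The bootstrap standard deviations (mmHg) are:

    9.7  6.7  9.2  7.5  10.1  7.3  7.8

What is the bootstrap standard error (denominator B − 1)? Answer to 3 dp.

SE* = 1.320

Bootstrap SE is the standard deviation of the 7 replicate standard deviations.
Mean of replicates: (9.7 + 6.7 + 9.2 + 7.5 + 10.1 + 7.3 + 7.8) / 7 = 58.3000 / 7 = 8.3286
Sum of squared deviations: (+1.3714)² + (−1.6286)² + (+0.8714)² + (−0.8286)² + (+1.7714)² + (−1.0286)² + (−0.5286)² = 10.4543
Variance = 10.4543 / 6 = 1.7424
SE* = √1.7424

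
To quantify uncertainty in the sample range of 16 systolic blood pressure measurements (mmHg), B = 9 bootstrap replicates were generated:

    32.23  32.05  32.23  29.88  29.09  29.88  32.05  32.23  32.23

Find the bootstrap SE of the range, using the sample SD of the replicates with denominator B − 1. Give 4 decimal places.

Bootstrap SE is the standard deviation of the 9 replicate ranges.
Mean of replicates: (32.23 + 32.05 + 32.23 + 29.88 + 29.09 + 29.88 + 32.05 + 32.23 + 32.23) / 9 = 281.87000 / 9 = 31.31889
Sum of squared deviations: (+0.91111)² + (+0.73111)² + (+0.91111)² + (−1.43889)² + (−2.22889)² + (−1.43889)² + (+0.73111)² + (+0.91111)² + (+0.91111)² = 13.49829
Variance = 13.49829 / 8 = 1.68729
SE* = √1.68729

SE* = 1.2990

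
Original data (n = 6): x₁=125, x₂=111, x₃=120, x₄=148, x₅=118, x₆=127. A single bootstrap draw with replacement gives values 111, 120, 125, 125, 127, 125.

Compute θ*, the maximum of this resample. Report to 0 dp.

Maximum = 127

θ* = 127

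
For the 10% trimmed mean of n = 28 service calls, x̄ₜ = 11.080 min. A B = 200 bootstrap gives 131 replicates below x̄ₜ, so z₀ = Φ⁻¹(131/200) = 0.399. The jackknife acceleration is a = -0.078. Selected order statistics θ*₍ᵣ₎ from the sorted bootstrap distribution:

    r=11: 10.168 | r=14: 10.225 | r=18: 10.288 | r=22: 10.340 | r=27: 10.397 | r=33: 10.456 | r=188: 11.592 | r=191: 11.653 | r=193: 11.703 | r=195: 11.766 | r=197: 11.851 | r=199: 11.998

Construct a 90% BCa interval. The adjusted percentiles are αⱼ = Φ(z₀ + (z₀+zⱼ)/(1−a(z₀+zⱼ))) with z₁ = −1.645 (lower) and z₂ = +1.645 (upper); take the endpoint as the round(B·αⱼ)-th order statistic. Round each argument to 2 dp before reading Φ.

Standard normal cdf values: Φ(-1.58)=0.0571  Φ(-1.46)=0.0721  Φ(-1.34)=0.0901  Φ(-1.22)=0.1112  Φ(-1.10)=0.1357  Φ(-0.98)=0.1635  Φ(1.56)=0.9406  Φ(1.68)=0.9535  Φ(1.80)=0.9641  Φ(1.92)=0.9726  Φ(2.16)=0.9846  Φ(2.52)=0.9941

Lower: z₀ + z₁ = 0.399 + (-1.645) = -1.246; 1 − a(z₀+z₁) = 1 − (-0.078)(-1.246) = 0.9028; argument = 0.399 + (-1.246)/0.9028 = -0.9811 → -0.98.
α₁ = Φ(-0.98) = 0.1635; rank = round(200 × 0.1635) = 33; θ*₍33₎ = 10.456.
Upper: z₀ + z₂ = 2.044; 1 − a(z₀+z₂) = 1.1594; argument = 2.1619 → 2.16; α₂ = 0.9846; rank = 197; θ*₍197₎ = 11.851.

(10.456, 11.851)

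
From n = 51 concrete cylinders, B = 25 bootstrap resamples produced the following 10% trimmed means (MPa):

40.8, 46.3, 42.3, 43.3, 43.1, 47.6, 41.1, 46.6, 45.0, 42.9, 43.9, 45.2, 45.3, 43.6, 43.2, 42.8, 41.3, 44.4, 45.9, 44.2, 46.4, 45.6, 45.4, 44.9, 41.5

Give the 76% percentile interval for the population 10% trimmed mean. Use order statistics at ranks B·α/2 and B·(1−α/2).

Sorted replicates: 40.8, 41.1, 41.3, 41.5, 42.3, 42.8, 42.9, 43.1, 43.2, 43.3, 43.6, 43.9, 44.2, 44.4, 44.9, 45.0, 45.2, 45.3, 45.4, 45.6, 45.9, 46.3, 46.4, 46.6, 47.6
α = 0.24; lower rank = 25 × 0.120 = 3; upper rank = 25 × 0.880 = 22.
The 3rd smallest replicate is 41.3; the 22nd is 46.3.

(41.3, 46.3)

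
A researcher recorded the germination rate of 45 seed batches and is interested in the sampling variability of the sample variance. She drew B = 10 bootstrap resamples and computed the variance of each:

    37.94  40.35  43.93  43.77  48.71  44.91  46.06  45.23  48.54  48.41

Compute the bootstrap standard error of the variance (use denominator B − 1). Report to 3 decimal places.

Bootstrap SE is the standard deviation of the 10 replicate variances.
Mean of replicates: (37.94 + 40.35 + 43.93 + 43.77 + 48.71 + 44.91 + 46.06 + 45.23 + 48.54 + 48.41) / 10 = 447.8500 / 10 = 44.7850
Sum of squared deviations: (−6.8450)² + (−4.4350)² + (−0.8550)² + (−1.0150)² + (+3.9250)² + (+0.1250)² + (+1.2750)² + (+0.4450)² + (+3.7550)² + (+3.6250)² = 112.7700
Variance = 112.7700 / 9 = 12.5300
SE* = √12.5300

SE* = 3.540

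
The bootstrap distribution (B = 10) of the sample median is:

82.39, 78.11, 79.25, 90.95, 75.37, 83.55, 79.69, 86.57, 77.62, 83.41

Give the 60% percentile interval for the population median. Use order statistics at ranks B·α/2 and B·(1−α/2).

Sorted replicates: 75.37, 77.62, 78.11, 79.25, 79.69, 82.39, 83.41, 83.55, 86.57, 90.95
α = 0.40; lower rank = 10 × 0.200 = 2; upper rank = 10 × 0.800 = 8.
The 2nd smallest replicate is 77.62; the 8th is 83.55.

(77.62, 83.55)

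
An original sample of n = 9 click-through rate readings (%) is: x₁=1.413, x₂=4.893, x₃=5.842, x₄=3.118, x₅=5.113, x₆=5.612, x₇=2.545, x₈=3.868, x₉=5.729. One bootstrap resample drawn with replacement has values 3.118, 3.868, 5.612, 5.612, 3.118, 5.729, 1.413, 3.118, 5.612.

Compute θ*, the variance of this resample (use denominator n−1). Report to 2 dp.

θ* = 2.46

Mean = 4.1333; sum of squared deviations = 19.6688
s² = 19.6688 / 8 = 2.4586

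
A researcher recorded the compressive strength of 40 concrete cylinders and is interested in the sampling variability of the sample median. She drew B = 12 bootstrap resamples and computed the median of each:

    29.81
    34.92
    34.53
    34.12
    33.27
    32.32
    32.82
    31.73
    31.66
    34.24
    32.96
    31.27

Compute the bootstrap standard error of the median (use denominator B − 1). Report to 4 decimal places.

Bootstrap SE is the standard deviation of the 12 replicate medians.
Mean of replicates: (29.81 + 34.92 + 34.53 + 34.12 + 33.27 + 32.32 + 32.82 + 31.73 + 31.66 + 34.24 + 32.96 + 31.27) / 12 = 393.65000 / 12 = 32.80417
Sum of squared deviations: (−2.99417)² + (+2.11583)² + (+1.72583)² + (+1.31583)² + (+0.46583)² + (−0.48417)² + (+0.01583)² + (−1.07417)² + (−1.14417)² + (+1.43583)² + (+0.15583)² + (−1.53417)² = 25.50589
Variance = 25.50589 / 11 = 2.31872
SE* = √2.31872

SE* = 1.5227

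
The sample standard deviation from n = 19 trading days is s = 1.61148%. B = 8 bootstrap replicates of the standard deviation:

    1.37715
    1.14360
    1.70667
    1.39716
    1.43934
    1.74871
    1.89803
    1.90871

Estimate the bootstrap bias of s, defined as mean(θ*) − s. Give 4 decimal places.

bias = −0.0341

mean(θ*) = (1.37715 + 1.14360 + 1.70667 + 1.39716 + 1.43934 + 1.74871 + 1.89803 + 1.90871) / 8 = 1.57742
bias = 1.57742 − 1.61148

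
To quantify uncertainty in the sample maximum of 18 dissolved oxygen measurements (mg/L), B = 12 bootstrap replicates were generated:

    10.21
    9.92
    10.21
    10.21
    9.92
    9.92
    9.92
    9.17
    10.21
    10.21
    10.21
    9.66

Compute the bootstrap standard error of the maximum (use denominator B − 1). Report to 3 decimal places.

SE* = 0.315

Bootstrap SE is the standard deviation of the 12 replicate maximums.
Mean of replicates: (10.21 + 9.92 + 10.21 + 10.21 + 9.92 + 9.92 + 9.92 + 9.17 + 10.21 + 10.21 + 10.21 + 9.66) / 12 = 119.7700 / 12 = 9.9808
Sum of squared deviations: (+0.2292)² + (−0.0608)² + (+0.2292)² + (+0.2292)² + (−0.0608)² + (−0.0608)² + (−0.0608)² + (−0.8108)² + (+0.2292)² + (+0.2292)² + (+0.2292)² + (−0.3208)² = 1.0903
Variance = 1.0903 / 11 = 0.0991
SE* = √0.0991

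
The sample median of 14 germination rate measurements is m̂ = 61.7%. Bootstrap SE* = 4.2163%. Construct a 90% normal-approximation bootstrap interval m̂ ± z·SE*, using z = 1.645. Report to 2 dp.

Margin = 1.645 × 4.2163 = 6.936
Interval: 61.7 ± 6.936

(54.76, 68.64)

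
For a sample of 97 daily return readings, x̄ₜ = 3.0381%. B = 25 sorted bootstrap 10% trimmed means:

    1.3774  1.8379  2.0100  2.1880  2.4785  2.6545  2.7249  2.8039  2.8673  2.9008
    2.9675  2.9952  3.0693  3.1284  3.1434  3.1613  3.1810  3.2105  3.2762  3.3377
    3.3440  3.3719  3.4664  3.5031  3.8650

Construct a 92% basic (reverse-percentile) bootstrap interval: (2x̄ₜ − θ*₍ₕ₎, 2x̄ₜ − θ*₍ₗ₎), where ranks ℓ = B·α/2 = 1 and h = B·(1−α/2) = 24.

(2.5731, 4.6988)

Percentile endpoints at ranks 1 and 24: θ*₍1₎ = 1.3774, θ*₍24₎ = 3.5031.
Basic interval reflects these around x̄ₜ:
  lower = 2 × 3.0381 − 3.5031 = 2.5731
  upper = 2 × 3.0381 − 1.3774 = 4.6988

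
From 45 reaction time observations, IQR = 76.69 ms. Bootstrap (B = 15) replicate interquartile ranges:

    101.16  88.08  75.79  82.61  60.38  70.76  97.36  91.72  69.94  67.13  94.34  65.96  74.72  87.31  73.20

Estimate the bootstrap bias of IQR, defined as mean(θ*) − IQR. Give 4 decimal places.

bias = +3.3407

mean(θ*) = (101.16 + 88.08 + 75.79 + 82.61 + 60.38 + 70.76 + 97.36 + 91.72 + 69.94 + 67.13 + 94.34 + 65.96 + 74.72 + 87.31 + 73.20) / 15 = 80.03067
bias = 80.03067 − 76.69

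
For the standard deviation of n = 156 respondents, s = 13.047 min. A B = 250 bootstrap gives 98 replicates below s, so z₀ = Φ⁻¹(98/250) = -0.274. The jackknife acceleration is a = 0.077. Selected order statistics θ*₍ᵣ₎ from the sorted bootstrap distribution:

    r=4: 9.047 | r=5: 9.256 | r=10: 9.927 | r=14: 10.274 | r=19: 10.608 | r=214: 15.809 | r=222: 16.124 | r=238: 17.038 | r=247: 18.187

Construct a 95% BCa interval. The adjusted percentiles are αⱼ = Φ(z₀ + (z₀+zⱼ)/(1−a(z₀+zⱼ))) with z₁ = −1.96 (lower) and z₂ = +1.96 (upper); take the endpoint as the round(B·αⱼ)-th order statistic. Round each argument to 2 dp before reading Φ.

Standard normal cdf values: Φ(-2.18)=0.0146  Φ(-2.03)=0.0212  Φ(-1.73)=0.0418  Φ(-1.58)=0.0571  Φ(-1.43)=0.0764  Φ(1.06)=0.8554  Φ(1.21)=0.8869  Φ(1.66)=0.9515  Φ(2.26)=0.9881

(9.047, 17.038)

Lower: z₀ + z₁ = -0.274 + (-1.960) = -2.234; 1 − a(z₀+z₁) = 1 − (0.077)(-2.234) = 1.1720; argument = -0.274 + (-2.234)/1.1720 = -2.1801 → -2.18.
α₁ = Φ(-2.18) = 0.0146; rank = round(250 × 0.0146) = 4; θ*₍4₎ = 9.047.
Upper: z₀ + z₂ = 1.686; 1 − a(z₀+z₂) = 0.8702; argument = 1.6635 → 1.66; α₂ = 0.9515; rank = 238; θ*₍238₎ = 17.038.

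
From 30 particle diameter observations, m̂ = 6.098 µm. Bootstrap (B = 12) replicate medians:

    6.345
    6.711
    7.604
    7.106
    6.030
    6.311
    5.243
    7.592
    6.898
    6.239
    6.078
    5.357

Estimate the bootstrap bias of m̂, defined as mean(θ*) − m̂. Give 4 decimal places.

bias = +0.3615

mean(θ*) = (6.345 + 6.711 + 7.604 + 7.106 + 6.030 + 6.311 + 5.243 + 7.592 + 6.898 + 6.239 + 6.078 + 5.357) / 12 = 6.45950
bias = 6.45950 − 6.098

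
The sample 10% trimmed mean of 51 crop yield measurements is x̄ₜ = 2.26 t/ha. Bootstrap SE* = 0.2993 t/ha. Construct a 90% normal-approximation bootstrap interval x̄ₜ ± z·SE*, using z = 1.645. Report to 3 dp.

(1.768, 2.752)

Margin = 1.645 × 0.2993 = 0.4923
Interval: 2.26 ± 0.4923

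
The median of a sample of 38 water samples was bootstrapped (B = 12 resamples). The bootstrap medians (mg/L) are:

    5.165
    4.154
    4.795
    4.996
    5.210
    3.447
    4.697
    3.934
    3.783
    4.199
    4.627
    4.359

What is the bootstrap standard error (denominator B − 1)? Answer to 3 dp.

Bootstrap SE is the standard deviation of the 12 replicate medians.
Mean of replicates: (5.165 + 4.154 + 4.795 + 4.996 + 5.210 + 3.447 + 4.697 + 3.934 + 3.783 + 4.199 + 4.627 + 4.359) / 12 = 53.3660 / 12 = 4.4472
Sum of squared deviations: (+0.7178)² + (−0.2932)² + (+0.3478)² + (+0.5488)² + (+0.7628)² + (−1.0002)² + (+0.2498)² + (−0.5132)² + (−0.6642)² + (−0.2482)² + (+0.1798)² + (−0.0882)² = 3.4743
Variance = 3.4743 / 11 = 0.3158
SE* = √0.3158

SE* = 0.562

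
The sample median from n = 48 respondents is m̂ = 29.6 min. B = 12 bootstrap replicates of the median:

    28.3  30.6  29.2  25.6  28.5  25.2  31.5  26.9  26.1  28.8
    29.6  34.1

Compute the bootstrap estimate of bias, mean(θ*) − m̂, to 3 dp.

bias = −0.900

mean(θ*) = (28.3 + 30.6 + 29.2 + 25.6 + 28.5 + 25.2 + 31.5 + 26.9 + 26.1 + 28.8 + 29.6 + 34.1) / 12 = 28.7000
bias = 28.7000 − 29.6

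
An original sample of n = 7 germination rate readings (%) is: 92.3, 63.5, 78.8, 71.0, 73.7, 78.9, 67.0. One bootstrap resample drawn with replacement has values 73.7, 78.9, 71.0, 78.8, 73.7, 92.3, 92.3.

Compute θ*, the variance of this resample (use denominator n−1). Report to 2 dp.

θ* = 77.59

Mean = 80.1000; sum of squared deviations = 465.5400
s² = 465.5400 / 6 = 77.5900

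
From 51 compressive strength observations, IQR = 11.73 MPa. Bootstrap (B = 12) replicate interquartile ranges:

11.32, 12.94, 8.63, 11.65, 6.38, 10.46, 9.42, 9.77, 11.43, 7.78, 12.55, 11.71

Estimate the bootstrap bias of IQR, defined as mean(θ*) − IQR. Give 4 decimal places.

mean(θ*) = (11.32 + 12.94 + 8.63 + 11.65 + 6.38 + 10.46 + 9.42 + 9.77 + 11.43 + 7.78 + 12.55 + 11.71) / 12 = 10.33667
bias = 10.33667 − 11.73

bias = −1.3933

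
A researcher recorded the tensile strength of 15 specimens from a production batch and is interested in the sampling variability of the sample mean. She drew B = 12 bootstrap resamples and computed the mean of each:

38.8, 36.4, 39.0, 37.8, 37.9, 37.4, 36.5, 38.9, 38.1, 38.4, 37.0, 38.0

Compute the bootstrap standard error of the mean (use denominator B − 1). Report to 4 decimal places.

Bootstrap SE is the standard deviation of the 12 replicate means.
Mean of replicates: (38.8 + 36.4 + 39.0 + 37.8 + 37.9 + 37.4 + 36.5 + 38.9 + 38.1 + 38.4 + 37.0 + 38.0) / 12 = 454.20000 / 12 = 37.85000
Sum of squared deviations: (+0.95000)² + (−1.45000)² + (+1.15000)² + (−0.05000)² + (+0.05000)² + (−0.45000)² + (−1.35000)² + (+1.05000)² + (+0.25000)² + (+0.55000)² + (−0.85000)² + (+0.15000)² = 8.57000
Variance = 8.57000 / 11 = 0.77909
SE* = √0.77909

SE* = 0.8827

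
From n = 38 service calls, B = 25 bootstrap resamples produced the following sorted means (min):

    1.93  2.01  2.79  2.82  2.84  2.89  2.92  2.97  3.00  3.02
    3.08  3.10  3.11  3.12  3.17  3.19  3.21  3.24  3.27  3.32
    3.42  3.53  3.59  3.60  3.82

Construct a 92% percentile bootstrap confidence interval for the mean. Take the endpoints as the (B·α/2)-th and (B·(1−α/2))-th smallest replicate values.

α = 0.08; lower rank = 25 × 0.040 = 1; upper rank = 25 × 0.960 = 24.
The 1st smallest replicate is 1.93; the 24th is 3.60.

(1.93, 3.60)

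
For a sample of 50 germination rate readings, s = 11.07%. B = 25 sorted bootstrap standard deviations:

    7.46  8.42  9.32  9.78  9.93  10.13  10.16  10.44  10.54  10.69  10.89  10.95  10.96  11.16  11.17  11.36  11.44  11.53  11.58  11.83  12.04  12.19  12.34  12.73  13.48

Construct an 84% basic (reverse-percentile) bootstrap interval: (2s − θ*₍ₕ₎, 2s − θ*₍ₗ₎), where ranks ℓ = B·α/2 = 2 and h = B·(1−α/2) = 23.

(9.80, 13.72)

Percentile endpoints at ranks 2 and 23: θ*₍2₎ = 8.42, θ*₍23₎ = 12.34.
Basic interval reflects these around s:
  lower = 2 × 11.07 − 12.34 = 9.80
  upper = 2 × 11.07 − 8.42 = 13.72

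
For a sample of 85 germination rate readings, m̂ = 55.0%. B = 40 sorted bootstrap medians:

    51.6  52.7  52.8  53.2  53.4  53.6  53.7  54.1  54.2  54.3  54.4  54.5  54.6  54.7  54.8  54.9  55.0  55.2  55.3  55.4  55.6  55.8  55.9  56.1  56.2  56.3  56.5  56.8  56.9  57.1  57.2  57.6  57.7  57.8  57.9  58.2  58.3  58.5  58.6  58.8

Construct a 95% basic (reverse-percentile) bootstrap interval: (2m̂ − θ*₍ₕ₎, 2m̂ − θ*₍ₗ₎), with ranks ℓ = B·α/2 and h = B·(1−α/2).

(51.4, 58.4)

Percentile endpoints at ranks 1 and 39: θ*₍1₎ = 51.6, θ*₍39₎ = 58.6.
Basic interval reflects these around m̂:
  lower = 2 × 55.0 − 58.6 = 51.4
  upper = 2 × 55.0 − 51.6 = 58.4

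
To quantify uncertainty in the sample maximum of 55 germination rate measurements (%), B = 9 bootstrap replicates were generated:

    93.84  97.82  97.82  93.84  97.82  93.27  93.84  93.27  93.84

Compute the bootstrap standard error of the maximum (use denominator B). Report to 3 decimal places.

SE* = 1.978

Bootstrap SE is the standard deviation of the 9 replicate maximums.
Mean of replicates: (93.84 + 97.82 + 97.82 + 93.84 + 97.82 + 93.27 + 93.84 + 93.27 + 93.84) / 9 = 855.3600 / 9 = 95.0400
Sum of squared deviations: (−1.2000)² + (+2.7800)² + (+2.7800)² + (−1.2000)² + (+2.7800)² + (−1.7700)² + (−1.2000)² + (−1.7700)² + (−1.2000)² = 35.2110
Variance = 35.2110 / 9 = 3.9123
SE* = √3.9123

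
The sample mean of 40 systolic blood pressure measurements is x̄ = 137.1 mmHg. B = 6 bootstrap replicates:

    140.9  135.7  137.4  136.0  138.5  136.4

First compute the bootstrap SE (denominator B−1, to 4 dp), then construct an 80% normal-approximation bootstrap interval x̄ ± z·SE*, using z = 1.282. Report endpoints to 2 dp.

Mean of replicates = 137.4833; sum of squared deviations = 19.2683; SE* = √(19.2683/5) = 1.9631
Margin = 1.282 × 1.9631 = 2.517
Interval: 137.1 ± 2.517

(134.58, 139.62)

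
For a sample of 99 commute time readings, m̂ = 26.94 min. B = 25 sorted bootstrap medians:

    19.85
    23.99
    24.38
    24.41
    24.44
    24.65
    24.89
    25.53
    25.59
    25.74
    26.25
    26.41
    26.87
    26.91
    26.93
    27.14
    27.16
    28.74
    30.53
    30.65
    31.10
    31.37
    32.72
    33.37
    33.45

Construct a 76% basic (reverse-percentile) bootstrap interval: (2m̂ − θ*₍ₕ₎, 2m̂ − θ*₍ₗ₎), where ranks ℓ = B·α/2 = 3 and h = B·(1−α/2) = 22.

(22.51, 29.50)

Percentile endpoints at ranks 3 and 22: θ*₍3₎ = 24.38, θ*₍22₎ = 31.37.
Basic interval reflects these around m̂:
  lower = 2 × 26.94 − 31.37 = 22.51
  upper = 2 × 26.94 − 24.38 = 29.50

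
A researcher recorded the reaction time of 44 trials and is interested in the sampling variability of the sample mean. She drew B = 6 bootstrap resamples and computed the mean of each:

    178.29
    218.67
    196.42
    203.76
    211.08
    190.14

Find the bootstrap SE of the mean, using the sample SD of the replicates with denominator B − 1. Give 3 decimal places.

Bootstrap SE is the standard deviation of the 6 replicate means.
Mean of replicates: (178.29 + 218.67 + 196.42 + 203.76 + 211.08 + 190.14) / 6 = 1198.3600 / 6 = 199.7267
Sum of squared deviations: (−21.4367)² + (+18.9433)² + (−3.3067)² + (+4.0333)² + (+11.3533)² + (−9.5867)² = 1066.3847
Variance = 1066.3847 / 5 = 213.2769
SE* = √213.2769

SE* = 14.604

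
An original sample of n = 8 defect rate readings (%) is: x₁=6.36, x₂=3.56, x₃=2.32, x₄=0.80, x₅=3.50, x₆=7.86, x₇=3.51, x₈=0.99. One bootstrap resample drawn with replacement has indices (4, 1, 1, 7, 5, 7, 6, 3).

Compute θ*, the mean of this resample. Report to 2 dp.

θ* = 4.28

Resample values: 0.80, 6.36, 6.36, 3.51, 3.50, 3.51, 7.86, 2.32.
Mean = (0.80 + 6.36 + 6.36 + 3.51 + 3.50 + 3.51 + 7.86 + 2.32) / 8 = 34.220 / 8 = 4.28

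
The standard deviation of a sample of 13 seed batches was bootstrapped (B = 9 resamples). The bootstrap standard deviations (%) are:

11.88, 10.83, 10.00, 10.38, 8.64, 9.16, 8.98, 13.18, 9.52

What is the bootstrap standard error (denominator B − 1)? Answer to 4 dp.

SE* = 1.4821

Bootstrap SE is the standard deviation of the 9 replicate standard deviations.
Mean of replicates: (11.88 + 10.83 + 10.00 + 10.38 + 8.64 + 9.16 + 8.98 + 13.18 + 9.52) / 9 = 92.57000 / 9 = 10.28556
Sum of squared deviations: (+1.59444)² + (+0.54444)² + (−0.28556)² + (+0.09444)² + (−1.64556)² + (−1.12556)² + (−1.30556)² + (+2.89444)² + (−0.76556)² = 17.57222
Variance = 17.57222 / 8 = 2.19653
SE* = √2.19653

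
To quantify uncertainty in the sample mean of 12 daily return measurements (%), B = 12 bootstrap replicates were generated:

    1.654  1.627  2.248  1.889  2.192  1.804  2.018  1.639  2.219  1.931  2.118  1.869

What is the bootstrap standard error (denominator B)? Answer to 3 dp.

SE* = 0.218

Bootstrap SE is the standard deviation of the 12 replicate means.
Mean of replicates: (1.654 + 1.627 + 2.248 + 1.889 + 2.192 + 1.804 + 2.018 + 1.639 + 2.219 + 1.931 + 2.118 + 1.869) / 12 = 23.2080 / 12 = 1.9340
Sum of squared deviations: (−0.2800)² + (−0.3070)² + (+0.3140)² + (−0.0450)² + (+0.2580)² + (−0.1300)² + (+0.0840)² + (−0.2950)² + (+0.2850)² + (−0.0030)² + (+0.1840)² + (−0.0650)² = 0.5701
Variance = 0.5701 / 12 = 0.0475
SE* = √0.0475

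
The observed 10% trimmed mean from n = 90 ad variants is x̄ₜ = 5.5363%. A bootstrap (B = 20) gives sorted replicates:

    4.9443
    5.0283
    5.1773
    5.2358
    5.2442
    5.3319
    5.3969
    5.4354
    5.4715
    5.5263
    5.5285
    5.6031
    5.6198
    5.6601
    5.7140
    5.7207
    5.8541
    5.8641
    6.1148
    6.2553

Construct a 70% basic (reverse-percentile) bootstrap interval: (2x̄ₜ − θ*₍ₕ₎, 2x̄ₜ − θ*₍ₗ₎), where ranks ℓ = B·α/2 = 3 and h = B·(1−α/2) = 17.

(5.2185, 5.8953)

Percentile endpoints at ranks 3 and 17: θ*₍3₎ = 5.1773, θ*₍17₎ = 5.8541.
Basic interval reflects these around x̄ₜ:
  lower = 2 × 5.5363 − 5.8541 = 5.2185
  upper = 2 × 5.5363 − 5.1773 = 5.8953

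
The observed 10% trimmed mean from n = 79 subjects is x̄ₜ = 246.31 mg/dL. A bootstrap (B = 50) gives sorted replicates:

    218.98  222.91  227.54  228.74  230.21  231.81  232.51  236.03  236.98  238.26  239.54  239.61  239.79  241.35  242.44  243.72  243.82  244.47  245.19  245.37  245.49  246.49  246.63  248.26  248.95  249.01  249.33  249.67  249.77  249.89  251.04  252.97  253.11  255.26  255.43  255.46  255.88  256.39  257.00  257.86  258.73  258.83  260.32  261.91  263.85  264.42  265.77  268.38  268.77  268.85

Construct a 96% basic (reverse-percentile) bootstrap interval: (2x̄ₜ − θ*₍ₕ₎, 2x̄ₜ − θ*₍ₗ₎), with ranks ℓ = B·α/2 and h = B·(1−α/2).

(223.85, 273.64)

Percentile endpoints at ranks 1 and 49: θ*₍1₎ = 218.98, θ*₍49₎ = 268.77.
Basic interval reflects these around x̄ₜ:
  lower = 2 × 246.31 − 268.77 = 223.85
  upper = 2 × 246.31 − 218.98 = 273.64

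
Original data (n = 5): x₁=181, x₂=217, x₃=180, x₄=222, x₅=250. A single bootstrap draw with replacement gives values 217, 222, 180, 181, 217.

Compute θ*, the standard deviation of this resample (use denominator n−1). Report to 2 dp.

Mean = 203.4000; sum of squared deviations = 1765.2000
s² = 1765.2000 / 4 = 441.3000
s = √441.3000 = 21.01

θ* = 21.01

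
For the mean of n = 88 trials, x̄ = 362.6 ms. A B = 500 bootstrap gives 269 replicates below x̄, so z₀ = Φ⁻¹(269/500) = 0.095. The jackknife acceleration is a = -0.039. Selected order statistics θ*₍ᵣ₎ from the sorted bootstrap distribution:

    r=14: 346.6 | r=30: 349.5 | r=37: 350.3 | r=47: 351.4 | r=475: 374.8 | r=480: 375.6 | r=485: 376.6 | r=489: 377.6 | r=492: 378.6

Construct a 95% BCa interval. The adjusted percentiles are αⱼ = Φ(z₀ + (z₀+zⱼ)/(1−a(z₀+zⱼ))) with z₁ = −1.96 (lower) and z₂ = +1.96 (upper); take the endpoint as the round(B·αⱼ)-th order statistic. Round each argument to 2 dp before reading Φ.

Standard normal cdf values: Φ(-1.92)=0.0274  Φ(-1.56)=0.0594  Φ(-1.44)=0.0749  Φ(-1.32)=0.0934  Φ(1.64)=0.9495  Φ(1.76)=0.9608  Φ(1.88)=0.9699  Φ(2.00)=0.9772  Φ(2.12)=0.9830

(346.6, 377.6)

Lower: z₀ + z₁ = 0.095 + (-1.960) = -1.865; 1 − a(z₀+z₁) = 1 − (-0.039)(-1.865) = 0.9273; argument = 0.095 + (-1.865)/0.9273 = -1.9163 → -1.92.
α₁ = Φ(-1.92) = 0.0274; rank = round(500 × 0.0274) = 14; θ*₍14₎ = 346.6.
Upper: z₀ + z₂ = 2.055; 1 − a(z₀+z₂) = 1.0801; argument = 1.9975 → 2.00; α₂ = 0.9772; rank = 489; θ*₍489₎ = 377.6.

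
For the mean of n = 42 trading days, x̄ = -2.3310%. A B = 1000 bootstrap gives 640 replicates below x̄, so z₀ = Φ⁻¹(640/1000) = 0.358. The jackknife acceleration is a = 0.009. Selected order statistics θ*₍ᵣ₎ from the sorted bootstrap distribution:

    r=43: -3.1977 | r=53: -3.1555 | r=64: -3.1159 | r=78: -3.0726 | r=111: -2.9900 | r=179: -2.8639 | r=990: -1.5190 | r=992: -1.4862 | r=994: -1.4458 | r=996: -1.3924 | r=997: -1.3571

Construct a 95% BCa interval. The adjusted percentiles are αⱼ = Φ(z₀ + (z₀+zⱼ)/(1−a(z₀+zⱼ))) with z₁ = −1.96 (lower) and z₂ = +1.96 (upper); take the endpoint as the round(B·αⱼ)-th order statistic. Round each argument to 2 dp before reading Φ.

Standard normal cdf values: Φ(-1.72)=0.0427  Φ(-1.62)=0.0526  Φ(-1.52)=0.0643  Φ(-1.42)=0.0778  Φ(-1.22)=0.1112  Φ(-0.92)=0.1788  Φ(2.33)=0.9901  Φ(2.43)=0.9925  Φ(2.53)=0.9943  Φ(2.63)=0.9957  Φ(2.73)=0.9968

(-2.9900, -1.3571)

Lower: z₀ + z₁ = 0.358 + (-1.960) = -1.602; 1 − a(z₀+z₁) = 1 − (0.009)(-1.602) = 1.0144; argument = 0.358 + (-1.602)/1.0144 = -1.2212 → -1.22.
α₁ = Φ(-1.22) = 0.1112; rank = round(1000 × 0.1112) = 111; θ*₍111₎ = -2.9900.
Upper: z₀ + z₂ = 2.318; 1 − a(z₀+z₂) = 0.9791; argument = 2.7254 → 2.73; α₂ = 0.9968; rank = 997; θ*₍997₎ = -1.3571.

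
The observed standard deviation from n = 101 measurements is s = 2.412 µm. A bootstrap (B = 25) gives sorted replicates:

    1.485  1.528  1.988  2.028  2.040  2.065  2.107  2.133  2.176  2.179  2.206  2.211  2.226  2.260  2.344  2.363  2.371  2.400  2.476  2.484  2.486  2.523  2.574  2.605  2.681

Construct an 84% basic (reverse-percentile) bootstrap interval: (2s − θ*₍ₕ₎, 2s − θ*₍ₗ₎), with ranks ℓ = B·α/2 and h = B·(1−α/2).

(2.250, 3.296)

Percentile endpoints at ranks 2 and 23: θ*₍2₎ = 1.528, θ*₍23₎ = 2.574.
Basic interval reflects these around s:
  lower = 2 × 2.412 − 2.574 = 2.250
  upper = 2 × 2.412 − 1.528 = 3.296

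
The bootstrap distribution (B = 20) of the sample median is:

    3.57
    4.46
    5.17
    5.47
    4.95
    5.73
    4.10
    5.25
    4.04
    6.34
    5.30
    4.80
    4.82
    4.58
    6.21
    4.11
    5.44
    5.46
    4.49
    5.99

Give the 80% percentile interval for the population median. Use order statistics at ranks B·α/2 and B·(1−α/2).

(4.04, 5.99)

Sorted replicates: 3.57, 4.04, 4.10, 4.11, 4.46, 4.49, 4.58, 4.80, 4.82, 4.95, 5.17, 5.25, 5.30, 5.44, 5.46, 5.47, 5.73, 5.99, 6.21, 6.34
α = 0.20; lower rank = 20 × 0.100 = 2; upper rank = 20 × 0.900 = 18.
The 2nd smallest replicate is 4.04; the 18th is 5.99.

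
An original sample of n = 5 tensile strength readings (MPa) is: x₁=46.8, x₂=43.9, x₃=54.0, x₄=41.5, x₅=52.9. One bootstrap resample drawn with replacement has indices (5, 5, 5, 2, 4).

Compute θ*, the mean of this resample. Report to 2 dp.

Resample values: 52.9, 52.9, 52.9, 43.9, 41.5.
Mean = (52.9 + 52.9 + 52.9 + 43.9 + 41.5) / 5 = 244.10 / 5 = 48.82

θ* = 48.82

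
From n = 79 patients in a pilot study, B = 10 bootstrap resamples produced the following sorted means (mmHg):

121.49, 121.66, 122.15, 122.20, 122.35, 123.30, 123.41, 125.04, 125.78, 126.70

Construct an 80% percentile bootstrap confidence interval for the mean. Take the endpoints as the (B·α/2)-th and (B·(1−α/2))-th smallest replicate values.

(121.49, 125.78)

α = 0.20; lower rank = 10 × 0.100 = 1; upper rank = 10 × 0.900 = 9.
The 1st smallest replicate is 121.49; the 9th is 125.78.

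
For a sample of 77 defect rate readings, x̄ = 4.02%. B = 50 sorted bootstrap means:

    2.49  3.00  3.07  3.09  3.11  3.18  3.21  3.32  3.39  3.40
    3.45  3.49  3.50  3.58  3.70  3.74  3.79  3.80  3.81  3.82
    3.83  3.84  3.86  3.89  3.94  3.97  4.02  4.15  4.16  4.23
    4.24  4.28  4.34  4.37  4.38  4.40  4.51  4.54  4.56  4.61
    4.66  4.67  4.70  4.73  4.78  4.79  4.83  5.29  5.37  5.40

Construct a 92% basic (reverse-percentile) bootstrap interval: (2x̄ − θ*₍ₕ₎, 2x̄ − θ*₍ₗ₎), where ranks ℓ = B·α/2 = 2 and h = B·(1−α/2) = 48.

Percentile endpoints at ranks 2 and 48: θ*₍2₎ = 3.00, θ*₍48₎ = 5.29.
Basic interval reflects these around x̄:
  lower = 2 × 4.02 − 5.29 = 2.75
  upper = 2 × 4.02 − 3.00 = 5.04

(2.75, 5.04)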